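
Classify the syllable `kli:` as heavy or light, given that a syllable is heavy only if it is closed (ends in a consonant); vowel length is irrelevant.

light

`kli:`: long vowel, open (no coda). Open (no coda) → light.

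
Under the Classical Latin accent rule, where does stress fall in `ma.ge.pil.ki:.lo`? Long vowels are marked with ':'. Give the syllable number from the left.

Classical Latin: stress the penult if heavy (long vowel or closed), else the antepenult.
Weights: 3 pil H, 4 ki: H, 5 lo L.
The penult (syllable 4, ki:) is heavy, so it takes stress.
Stress on syllable 4: ma.ge.pil.ˈki:.lo.

4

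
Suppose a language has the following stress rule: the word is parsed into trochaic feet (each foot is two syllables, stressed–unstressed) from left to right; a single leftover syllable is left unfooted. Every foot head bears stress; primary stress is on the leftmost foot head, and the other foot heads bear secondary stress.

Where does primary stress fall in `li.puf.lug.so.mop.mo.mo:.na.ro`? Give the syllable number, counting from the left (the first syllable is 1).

Parse left to right into trochaic (ˈσσ) feet: (ˈli.puf) (ˈlug.so) (ˈmop.mo) (ˈmo:.na) ro. Syllable 9 is left unfooted.
Foot heads (stressed positions): 1, 3, 5, 7.
End Rule Leftmost: primary stress on the leftmost head = syllable 1.
Primary stress: syllable 1 → ˈli.puf.lug.so.mop.mo.mo:.na.ro.

1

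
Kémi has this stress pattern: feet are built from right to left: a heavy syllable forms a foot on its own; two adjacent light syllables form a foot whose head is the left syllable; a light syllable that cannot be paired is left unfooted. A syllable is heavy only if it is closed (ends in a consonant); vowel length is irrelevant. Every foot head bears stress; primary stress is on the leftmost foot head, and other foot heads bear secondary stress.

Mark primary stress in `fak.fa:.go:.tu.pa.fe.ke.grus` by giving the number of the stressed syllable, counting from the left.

Weights: 1 fak H, 2 fa: L, 3 go: L, 4 tu L, 5 pa L, 6 fe L, 7 ke L, 8 grus H.
Parse right to left (heavy = foot alone; LL = one foot; stranded L unfooted): (ˈfak) (ˈfa:.go:) (ˈtu.pa) (ˈfe.ke) (ˈgrus).
Foot heads: 1, 2, 4, 6, 8.
Primary stress on the leftmost head = syllable 1.
Primary stress: syllable 1 → ˈfak.fa:.go:.tu.pa.fe.ke.grus.

1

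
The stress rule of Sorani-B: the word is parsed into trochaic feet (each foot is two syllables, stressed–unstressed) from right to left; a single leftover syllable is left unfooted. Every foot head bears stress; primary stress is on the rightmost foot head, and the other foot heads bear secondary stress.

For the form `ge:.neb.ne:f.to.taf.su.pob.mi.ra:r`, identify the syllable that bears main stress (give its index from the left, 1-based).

8

Parse right to left into trochaic (ˈσσ) feet: ge: (ˈneb.ne:f) (ˈto.taf) (ˈsu.pob) (ˈmi.ra:r). Syllable 1 is left unfooted.
Foot heads (stressed positions): 2, 4, 6, 8.
End Rule Rightmost: primary stress on the rightmost head = syllable 8.
Primary stress: syllable 8 → ge:.neb.ne:f.to.taf.su.pob.ˈmi.ra:r.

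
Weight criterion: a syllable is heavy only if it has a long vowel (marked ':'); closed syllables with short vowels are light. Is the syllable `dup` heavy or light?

light

`dup`: short vowel, closed (coda /p/). Short vowel → light.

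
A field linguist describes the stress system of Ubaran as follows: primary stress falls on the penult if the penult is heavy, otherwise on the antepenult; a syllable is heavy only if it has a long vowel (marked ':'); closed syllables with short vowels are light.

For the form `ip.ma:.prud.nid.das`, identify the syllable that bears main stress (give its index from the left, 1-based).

Weights: 3 prud L, 4 nid L, 5 das L.
The penult (syllable 4, nid) is light, so stress falls on the antepenult (syllable 3, prud).
Primary stress: syllable 3 → ip.ma:.ˈprud.nid.das.

3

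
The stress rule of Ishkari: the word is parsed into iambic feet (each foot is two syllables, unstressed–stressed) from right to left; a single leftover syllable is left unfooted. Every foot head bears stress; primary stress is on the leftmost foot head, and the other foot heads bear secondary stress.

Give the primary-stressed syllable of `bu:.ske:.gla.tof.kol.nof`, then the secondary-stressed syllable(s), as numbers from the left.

Parse right to left into iambic (σˈσ) feet: (bu:.ˈske:) (gla.ˈtof) (kol.ˈnof).
Foot heads (stressed positions): 2, 4, 6.
End Rule Leftmost: primary stress on the leftmost head = syllable 2.
Secondary stress on 4, 6: bu:.ˈske:.gla.ˌtof.kol.ˌnof.

primary 2, secondary 4, 6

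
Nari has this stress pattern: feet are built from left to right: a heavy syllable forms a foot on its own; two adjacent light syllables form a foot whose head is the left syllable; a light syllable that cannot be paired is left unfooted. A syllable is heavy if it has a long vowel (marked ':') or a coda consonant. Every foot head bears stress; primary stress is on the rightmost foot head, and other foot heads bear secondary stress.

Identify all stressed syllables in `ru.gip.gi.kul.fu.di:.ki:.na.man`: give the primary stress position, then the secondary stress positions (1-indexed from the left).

primary 9, secondary 2, 4, 6, 7

Weights: 1 ru L, 2 gip H, 3 gi L, 4 kul H, 5 fu L, 6 di: H, 7 ki: H, 8 na L, 9 man H.
Parse left to right (heavy = foot alone; LL = one foot; stranded L unfooted): ru (ˈgip) gi (ˈkul) fu (ˈdi:) (ˈki:) na (ˈman).
Foot heads: 2, 4, 6, 7, 9.
Primary stress on the rightmost head = syllable 9.
Secondary stress on 2, 4, 6, 7: ru.ˌgip.gi.ˌkul.fu.ˌdi:.ˌki:.na.ˈman.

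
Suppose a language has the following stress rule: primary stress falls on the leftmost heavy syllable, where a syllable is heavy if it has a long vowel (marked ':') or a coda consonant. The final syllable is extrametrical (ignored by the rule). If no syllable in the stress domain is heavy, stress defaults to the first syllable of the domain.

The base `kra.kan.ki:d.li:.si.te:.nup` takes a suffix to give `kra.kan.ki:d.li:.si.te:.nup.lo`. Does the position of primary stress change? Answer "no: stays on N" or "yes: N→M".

Base `kra.kan.ki:d.li:.si.te:.nup` (7 syllables):
  The final syllable (7, nup) is extrametrical; the stress domain is syllables 1–6.
  Weights: 1 kra L, 2 kan H, 3 ki:d H, 4 li: H, 5 si L, 6 te: H.
  Heavy syllables in the domain: 2, 3, 4, 6. The leftmost is syllable 2 (kan).
  → primary stress on syllable 2.
Suffixed `kra.kan.ki:d.li:.si.te:.nup.lo` (8 syllables):
  The final syllable (8, lo) is extrametrical; the stress domain is syllables 1–7.
  Weights: 1 kra L, 2 kan H, 3 ki:d H, 4 li: H, 5 si L, 6 te: H, 7 nup H.
  Heavy syllables in the domain: 2, 3, 4, 6, 7. The leftmost is syllable 2 (kan).
  → primary stress on syllable 2.

no: stays on 2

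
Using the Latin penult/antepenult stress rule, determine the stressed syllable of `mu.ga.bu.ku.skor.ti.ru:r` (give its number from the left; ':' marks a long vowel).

Classical Latin: stress the penult if heavy (long vowel or closed), else the antepenult.
Weights: 5 skor H, 6 ti L, 7 ru:r H.
The penult (syllable 6, ti) is light, so stress falls on the antepenult (syllable 5, skor).
Stress on syllable 5: mu.ga.bu.ku.ˈskor.ti.ru:r.

5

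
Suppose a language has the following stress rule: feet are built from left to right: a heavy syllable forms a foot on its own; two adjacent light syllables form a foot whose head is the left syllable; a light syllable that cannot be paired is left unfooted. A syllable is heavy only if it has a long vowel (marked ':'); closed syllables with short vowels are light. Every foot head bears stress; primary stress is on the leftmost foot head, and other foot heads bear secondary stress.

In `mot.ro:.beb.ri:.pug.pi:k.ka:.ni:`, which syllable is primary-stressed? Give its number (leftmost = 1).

2

Weights: 1 mot L, 2 ro: H, 3 beb L, 4 ri: H, 5 pug L, 6 pi:k H, 7 ka: H, 8 ni: H.
Parse left to right (heavy = foot alone; LL = one foot; stranded L unfooted): mot (ˈro:) beb (ˈri:) pug (ˈpi:k) (ˈka:) (ˈni:).
Foot heads: 2, 4, 6, 7, 8.
Primary stress on the leftmost head = syllable 2.
Primary stress: syllable 2 → mot.ˈro:.beb.ri:.pug.pi:k.ka:.ni:.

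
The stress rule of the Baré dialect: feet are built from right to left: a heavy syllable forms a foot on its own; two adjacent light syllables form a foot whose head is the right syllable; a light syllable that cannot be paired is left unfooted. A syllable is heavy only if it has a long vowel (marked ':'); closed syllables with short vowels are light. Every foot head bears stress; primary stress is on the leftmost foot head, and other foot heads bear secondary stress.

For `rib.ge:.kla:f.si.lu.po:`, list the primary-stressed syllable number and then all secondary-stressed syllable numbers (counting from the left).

primary 2, secondary 3, 5, 6

Weights: 1 rib L, 2 ge: H, 3 kla:f H, 4 si L, 5 lu L, 6 po: H.
Parse right to left (heavy = foot alone; LL = one foot; stranded L unfooted): rib (ˈge:) (ˈkla:f) (si.ˈlu) (ˈpo:).
Foot heads: 2, 3, 5, 6.
Primary stress on the leftmost head = syllable 2.
Secondary stress on 3, 5, 6: rib.ˈge:.ˌkla:f.si.ˌlu.ˌpo:.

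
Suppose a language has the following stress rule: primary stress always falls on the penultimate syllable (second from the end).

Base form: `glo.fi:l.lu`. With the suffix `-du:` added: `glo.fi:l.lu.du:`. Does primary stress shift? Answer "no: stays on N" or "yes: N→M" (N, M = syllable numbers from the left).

yes: 2→3

Base `glo.fi:l.lu` (3 syllables):
  The word has 3 syllables; the penultimate syllable (second from the end) is syllable 2 (fi:l).
  → primary stress on syllable 2.
Suffixed `glo.fi:l.lu.du:` (4 syllables):
  The word has 4 syllables; the penultimate syllable (second from the end) is syllable 3 (lu).
  → primary stress on syllable 3.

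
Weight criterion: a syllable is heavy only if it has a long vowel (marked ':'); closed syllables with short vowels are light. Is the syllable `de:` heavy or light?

heavy

`de:`: long vowel, open (no coda). Long vowel → heavy.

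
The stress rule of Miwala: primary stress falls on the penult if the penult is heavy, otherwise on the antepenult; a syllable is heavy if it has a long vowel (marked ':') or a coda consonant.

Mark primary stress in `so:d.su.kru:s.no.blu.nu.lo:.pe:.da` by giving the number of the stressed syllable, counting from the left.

Weights: 7 lo: H, 8 pe: H, 9 da L.
The penult (syllable 8, pe:) is heavy, so it takes stress.
Primary stress: syllable 8 → so:d.su.kru:s.no.blu.nu.lo:.ˈpe:.da.

8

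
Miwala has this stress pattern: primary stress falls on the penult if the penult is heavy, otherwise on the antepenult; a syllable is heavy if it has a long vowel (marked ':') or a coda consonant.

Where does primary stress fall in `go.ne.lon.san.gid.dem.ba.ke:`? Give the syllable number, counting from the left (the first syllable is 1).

6

Weights: 6 dem H, 7 ba L, 8 ke: H.
The penult (syllable 7, ba) is light, so stress falls on the antepenult (syllable 6, dem).
Primary stress: syllable 6 → go.ne.lon.san.gid.ˈdem.ba.ke:.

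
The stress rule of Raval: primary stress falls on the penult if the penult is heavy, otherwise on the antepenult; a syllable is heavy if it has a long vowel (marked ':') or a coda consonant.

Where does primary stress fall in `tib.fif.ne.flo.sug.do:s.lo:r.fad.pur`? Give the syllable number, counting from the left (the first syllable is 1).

Weights: 7 lo:r H, 8 fad H, 9 pur H.
The penult (syllable 8, fad) is heavy, so it takes stress.
Primary stress: syllable 8 → tib.fif.ne.flo.sug.do:s.lo:r.ˈfad.pur.

8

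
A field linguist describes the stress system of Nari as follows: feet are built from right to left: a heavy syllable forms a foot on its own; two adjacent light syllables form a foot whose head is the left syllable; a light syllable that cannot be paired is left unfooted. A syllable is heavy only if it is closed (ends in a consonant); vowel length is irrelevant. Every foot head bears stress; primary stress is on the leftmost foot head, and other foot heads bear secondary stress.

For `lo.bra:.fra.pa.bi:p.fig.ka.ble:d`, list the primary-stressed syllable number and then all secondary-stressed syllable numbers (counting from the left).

primary 1, secondary 3, 5, 6, 8

Weights: 1 lo L, 2 bra: L, 3 fra L, 4 pa L, 5 bi:p H, 6 fig H, 7 ka L, 8 ble:d H.
Parse right to left (heavy = foot alone; LL = one foot; stranded L unfooted): (ˈlo.bra:) (ˈfra.pa) (ˈbi:p) (ˈfig) ka (ˈble:d).
Foot heads: 1, 3, 5, 6, 8.
Primary stress on the leftmost head = syllable 1.
Secondary stress on 3, 5, 6, 8: ˈlo.bra:.ˌfra.pa.ˌbi:p.ˌfig.ka.ˌble:d.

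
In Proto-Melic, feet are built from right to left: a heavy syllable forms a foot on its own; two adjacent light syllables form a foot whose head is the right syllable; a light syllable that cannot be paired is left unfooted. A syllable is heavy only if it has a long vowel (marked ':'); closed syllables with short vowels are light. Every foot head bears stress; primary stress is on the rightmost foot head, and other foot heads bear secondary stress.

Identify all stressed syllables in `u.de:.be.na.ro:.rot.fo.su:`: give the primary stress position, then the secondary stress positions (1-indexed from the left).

Weights: 1 u L, 2 de: H, 3 be L, 4 na L, 5 ro: H, 6 rot L, 7 fo L, 8 su: H.
Parse right to left (heavy = foot alone; LL = one foot; stranded L unfooted): u (ˈde:) (be.ˈna) (ˈro:) (rot.ˈfo) (ˈsu:).
Foot heads: 2, 4, 5, 7, 8.
Primary stress on the rightmost head = syllable 8.
Secondary stress on 2, 4, 5, 7: u.ˌde:.be.ˌna.ˌro:.rot.ˌfo.ˈsu:.

primary 8, secondary 2, 4, 5, 7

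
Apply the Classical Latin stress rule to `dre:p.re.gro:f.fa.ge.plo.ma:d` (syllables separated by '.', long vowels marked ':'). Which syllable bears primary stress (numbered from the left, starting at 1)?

5

Classical Latin: stress the penult if heavy (long vowel or closed), else the antepenult.
Weights: 5 ge L, 6 plo L, 7 ma:d H.
The penult (syllable 6, plo) is light, so stress falls on the antepenult (syllable 5, ge).
Stress on syllable 5: dre:p.re.gro:f.fa.ˈge.plo.ma:d.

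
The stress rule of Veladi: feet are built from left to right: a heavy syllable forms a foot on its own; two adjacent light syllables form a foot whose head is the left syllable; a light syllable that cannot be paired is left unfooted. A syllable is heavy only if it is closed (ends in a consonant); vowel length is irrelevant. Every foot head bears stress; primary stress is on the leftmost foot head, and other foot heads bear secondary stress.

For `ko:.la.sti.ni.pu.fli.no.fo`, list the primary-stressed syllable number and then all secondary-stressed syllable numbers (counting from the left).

primary 1, secondary 3, 5, 7

Weights: 1 ko: L, 2 la L, 3 sti L, 4 ni L, 5 pu L, 6 fli L, 7 no L, 8 fo L.
Parse left to right (heavy = foot alone; LL = one foot; stranded L unfooted): (ˈko:.la) (ˈsti.ni) (ˈpu.fli) (ˈno.fo).
Foot heads: 1, 3, 5, 7.
Primary stress on the leftmost head = syllable 1.
Secondary stress on 3, 5, 7: ˈko:.la.ˌsti.ni.ˌpu.fli.ˌno.fo.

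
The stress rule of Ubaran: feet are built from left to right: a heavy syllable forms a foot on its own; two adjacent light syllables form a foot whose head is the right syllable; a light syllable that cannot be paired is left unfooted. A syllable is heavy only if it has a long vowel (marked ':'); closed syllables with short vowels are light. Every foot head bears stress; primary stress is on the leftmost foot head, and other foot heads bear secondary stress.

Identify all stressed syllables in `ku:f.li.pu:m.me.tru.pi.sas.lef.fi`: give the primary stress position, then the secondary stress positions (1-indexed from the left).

primary 1, secondary 3, 5, 7, 9

Weights: 1 ku:f H, 2 li L, 3 pu:m H, 4 me L, 5 tru L, 6 pi L, 7 sas L, 8 lef L, 9 fi L.
Parse left to right (heavy = foot alone; LL = one foot; stranded L unfooted): (ˈku:f) li (ˈpu:m) (me.ˈtru) (pi.ˈsas) (lef.ˈfi).
Foot heads: 1, 3, 5, 7, 9.
Primary stress on the leftmost head = syllable 1.
Secondary stress on 3, 5, 7, 9: ˈku:f.li.ˌpu:m.me.ˌtru.pi.ˌsas.lef.ˌfi.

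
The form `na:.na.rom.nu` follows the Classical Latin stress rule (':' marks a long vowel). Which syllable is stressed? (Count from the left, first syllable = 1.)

Classical Latin: stress the penult if heavy (long vowel or closed), else the antepenult.
Weights: 2 na L, 3 rom H, 4 nu L.
The penult (syllable 3, rom) is heavy, so it takes stress.
Stress on syllable 3: na:.na.ˈrom.nu.

3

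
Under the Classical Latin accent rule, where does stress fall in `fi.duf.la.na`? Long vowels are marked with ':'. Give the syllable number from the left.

2

Classical Latin: stress the penult if heavy (long vowel or closed), else the antepenult.
Weights: 2 duf H, 3 la L, 4 na L.
The penult (syllable 3, la) is light, so stress falls on the antepenult (syllable 2, duf).
Stress on syllable 2: fi.ˈduf.la.na.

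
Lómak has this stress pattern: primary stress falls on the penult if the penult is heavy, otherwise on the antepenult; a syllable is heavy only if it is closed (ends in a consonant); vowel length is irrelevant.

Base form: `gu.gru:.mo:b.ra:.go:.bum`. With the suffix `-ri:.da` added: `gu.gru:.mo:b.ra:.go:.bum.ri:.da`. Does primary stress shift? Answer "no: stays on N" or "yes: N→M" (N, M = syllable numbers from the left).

yes: 4→6

Base `gu.gru:.mo:b.ra:.go:.bum` (6 syllables):
  Weights: 4 ra: L, 5 go: L, 6 bum H.
  The penult (syllable 5, go:) is light, so stress falls on the antepenult (syllable 4, ra:).
  → primary stress on syllable 4.
Suffixed `gu.gru:.mo:b.ra:.go:.bum.ri:.da` (8 syllables):
  Weights: 6 bum H, 7 ri: L, 8 da L.
  The penult (syllable 7, ri:) is light, so stress falls on the antepenult (syllable 6, bum).
  → primary stress on syllable 6.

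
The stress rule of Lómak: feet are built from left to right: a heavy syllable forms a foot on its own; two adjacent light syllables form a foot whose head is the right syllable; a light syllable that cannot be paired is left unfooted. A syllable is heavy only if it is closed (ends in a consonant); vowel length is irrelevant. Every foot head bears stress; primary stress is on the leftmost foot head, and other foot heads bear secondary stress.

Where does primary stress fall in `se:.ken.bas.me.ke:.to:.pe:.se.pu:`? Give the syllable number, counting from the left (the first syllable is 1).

2

Weights: 1 se: L, 2 ken H, 3 bas H, 4 me L, 5 ke: L, 6 to: L, 7 pe: L, 8 se L, 9 pu: L.
Parse left to right (heavy = foot alone; LL = one foot; stranded L unfooted): se: (ˈken) (ˈbas) (me.ˈke:) (to:.ˈpe:) (se.ˈpu:).
Foot heads: 2, 3, 5, 7, 9.
Primary stress on the leftmost head = syllable 2.
Primary stress: syllable 2 → se:.ˈken.bas.me.ke:.to:.pe:.se.pu:.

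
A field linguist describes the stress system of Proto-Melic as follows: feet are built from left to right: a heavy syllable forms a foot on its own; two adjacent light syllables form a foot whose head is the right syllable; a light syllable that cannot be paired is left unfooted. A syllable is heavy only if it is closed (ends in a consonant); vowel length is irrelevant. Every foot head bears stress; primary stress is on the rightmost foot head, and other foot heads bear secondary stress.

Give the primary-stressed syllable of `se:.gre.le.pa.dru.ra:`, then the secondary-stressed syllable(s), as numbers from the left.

primary 6, secondary 2, 4

Weights: 1 se: L, 2 gre L, 3 le L, 4 pa L, 5 dru L, 6 ra: L.
Parse left to right (heavy = foot alone; LL = one foot; stranded L unfooted): (se:.ˈgre) (le.ˈpa) (dru.ˈra:).
Foot heads: 2, 4, 6.
Primary stress on the rightmost head = syllable 6.
Secondary stress on 2, 4: se:.ˌgre.le.ˌpa.dru.ˈra:.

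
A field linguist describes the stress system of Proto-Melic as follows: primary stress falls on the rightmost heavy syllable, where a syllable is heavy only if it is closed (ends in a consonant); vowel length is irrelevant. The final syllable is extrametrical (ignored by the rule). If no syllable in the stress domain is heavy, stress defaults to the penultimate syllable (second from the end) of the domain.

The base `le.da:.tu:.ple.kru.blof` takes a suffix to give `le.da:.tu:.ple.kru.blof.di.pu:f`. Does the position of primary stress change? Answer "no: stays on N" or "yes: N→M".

yes: 4→6

Base `le.da:.tu:.ple.kru.blof` (6 syllables):
  The final syllable (6, blof) is extrametrical; the stress domain is syllables 1–5.
  Weights: 1 le L, 2 da: L, 3 tu: L, 4 ple L, 5 kru L.
  No heavy syllable in the domain; default to the penultimate syllable (second from the end) of the domain = syllable 4.
  → primary stress on syllable 4.
Suffixed `le.da:.tu:.ple.kru.blof.di.pu:f` (8 syllables):
  The final syllable (8, pu:f) is extrametrical; the stress domain is syllables 1–7.
  Weights: 1 le L, 2 da: L, 3 tu: L, 4 ple L, 5 kru L, 6 blof H, 7 di L.
  Heavy syllables in the domain: 6. The rightmost is syllable 6 (blof).
  → primary stress on syllable 6.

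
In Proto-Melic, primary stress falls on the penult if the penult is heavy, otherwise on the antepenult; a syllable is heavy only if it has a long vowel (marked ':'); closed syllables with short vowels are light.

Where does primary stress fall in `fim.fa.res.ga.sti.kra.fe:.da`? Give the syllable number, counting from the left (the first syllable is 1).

Weights: 6 kra L, 7 fe: H, 8 da L.
The penult (syllable 7, fe:) is heavy, so it takes stress.
Primary stress: syllable 7 → fim.fa.res.ga.sti.kra.ˈfe:.da.

7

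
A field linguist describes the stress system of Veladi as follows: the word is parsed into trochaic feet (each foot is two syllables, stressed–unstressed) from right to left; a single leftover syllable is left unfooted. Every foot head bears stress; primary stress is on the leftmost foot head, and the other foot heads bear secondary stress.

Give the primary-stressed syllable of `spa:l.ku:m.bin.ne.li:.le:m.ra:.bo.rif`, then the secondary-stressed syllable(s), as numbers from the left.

primary 2, secondary 4, 6, 8

Parse right to left into trochaic (ˈσσ) feet: spa:l (ˈku:m.bin) (ˈne.li:) (ˈle:m.ra:) (ˈbo.rif). Syllable 1 is left unfooted.
Foot heads (stressed positions): 2, 4, 6, 8.
End Rule Leftmost: primary stress on the leftmost head = syllable 2.
Secondary stress on 4, 6, 8: spa:l.ˈku:m.bin.ˌne.li:.ˌle:m.ra:.ˌbo.rif.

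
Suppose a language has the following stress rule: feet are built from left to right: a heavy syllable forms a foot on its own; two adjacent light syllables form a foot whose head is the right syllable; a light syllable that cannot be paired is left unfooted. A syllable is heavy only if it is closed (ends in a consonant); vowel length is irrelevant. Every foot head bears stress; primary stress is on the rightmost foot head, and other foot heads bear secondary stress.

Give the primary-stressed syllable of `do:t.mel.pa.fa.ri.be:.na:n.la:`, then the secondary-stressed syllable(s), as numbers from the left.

primary 7, secondary 1, 2, 4, 6

Weights: 1 do:t H, 2 mel H, 3 pa L, 4 fa L, 5 ri L, 6 be: L, 7 na:n H, 8 la: L.
Parse left to right (heavy = foot alone; LL = one foot; stranded L unfooted): (ˈdo:t) (ˈmel) (pa.ˈfa) (ri.ˈbe:) (ˈna:n) la:.
Foot heads: 1, 2, 4, 6, 7.
Primary stress on the rightmost head = syllable 7.
Secondary stress on 1, 2, 4, 6: ˌdo:t.ˌmel.pa.ˌfa.ri.ˌbe:.ˈna:n.la:.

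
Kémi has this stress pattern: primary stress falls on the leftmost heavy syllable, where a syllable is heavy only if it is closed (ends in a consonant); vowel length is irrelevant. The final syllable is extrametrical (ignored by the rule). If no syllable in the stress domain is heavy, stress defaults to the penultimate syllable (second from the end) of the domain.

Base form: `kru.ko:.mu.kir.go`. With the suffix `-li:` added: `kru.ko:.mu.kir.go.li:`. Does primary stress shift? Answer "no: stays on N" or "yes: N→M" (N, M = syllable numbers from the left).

no: stays on 4

Base `kru.ko:.mu.kir.go` (5 syllables):
  The final syllable (5, go) is extrametrical; the stress domain is syllables 1–4.
  Weights: 1 kru L, 2 ko: L, 3 mu L, 4 kir H.
  Heavy syllables in the domain: 4. The leftmost is syllable 4 (kir).
  → primary stress on syllable 4.
Suffixed `kru.ko:.mu.kir.go.li:` (6 syllables):
  The final syllable (6, li:) is extrametrical; the stress domain is syllables 1–5.
  Weights: 1 kru L, 2 ko: L, 3 mu L, 4 kir H, 5 go L.
  Heavy syllables in the domain: 4. The leftmost is syllable 4 (kir).
  → primary stress on syllable 4.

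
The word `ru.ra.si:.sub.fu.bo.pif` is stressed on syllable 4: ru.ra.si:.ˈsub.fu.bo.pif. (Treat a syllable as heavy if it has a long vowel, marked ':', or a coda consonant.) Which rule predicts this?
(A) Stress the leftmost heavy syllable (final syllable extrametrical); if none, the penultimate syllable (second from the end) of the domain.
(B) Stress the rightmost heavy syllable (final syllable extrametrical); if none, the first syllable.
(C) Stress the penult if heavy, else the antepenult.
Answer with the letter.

Rule A → syllable 3 (observed: 4).
Rule B → syllable 4 ✓.
Rule C → syllable 5 (observed: 4).

B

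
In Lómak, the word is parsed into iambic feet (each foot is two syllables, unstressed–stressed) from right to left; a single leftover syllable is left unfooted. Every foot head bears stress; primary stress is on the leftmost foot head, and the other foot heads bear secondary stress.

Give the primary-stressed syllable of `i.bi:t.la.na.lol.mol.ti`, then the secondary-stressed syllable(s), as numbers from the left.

Parse right to left into iambic (σˈσ) feet: i (bi:t.ˈla) (na.ˈlol) (mol.ˈti). Syllable 1 is left unfooted.
Foot heads (stressed positions): 3, 5, 7.
End Rule Leftmost: primary stress on the leftmost head = syllable 3.
Secondary stress on 5, 7: i.bi:t.ˈla.na.ˌlol.mol.ˌti.

primary 3, secondary 5, 7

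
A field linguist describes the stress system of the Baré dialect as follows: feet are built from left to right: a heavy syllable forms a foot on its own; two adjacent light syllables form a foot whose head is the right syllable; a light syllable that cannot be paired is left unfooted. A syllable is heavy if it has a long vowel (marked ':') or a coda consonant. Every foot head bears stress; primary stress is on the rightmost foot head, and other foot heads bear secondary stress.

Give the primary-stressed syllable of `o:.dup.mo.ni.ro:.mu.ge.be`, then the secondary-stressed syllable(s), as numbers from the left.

Weights: 1 o: H, 2 dup H, 3 mo L, 4 ni L, 5 ro: H, 6 mu L, 7 ge L, 8 be L.
Parse left to right (heavy = foot alone; LL = one foot; stranded L unfooted): (ˈo:) (ˈdup) (mo.ˈni) (ˈro:) (mu.ˈge) be.
Foot heads: 1, 2, 4, 5, 7.
Primary stress on the rightmost head = syllable 7.
Secondary stress on 1, 2, 4, 5: ˌo:.ˌdup.mo.ˌni.ˌro:.mu.ˈge.be.

primary 7, secondary 1, 2, 4, 5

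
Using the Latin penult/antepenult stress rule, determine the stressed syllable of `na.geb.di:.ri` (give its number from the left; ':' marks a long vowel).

Classical Latin: stress the penult if heavy (long vowel or closed), else the antepenult.
Weights: 2 geb H, 3 di: H, 4 ri L.
The penult (syllable 3, di:) is heavy, so it takes stress.
Stress on syllable 3: na.geb.ˈdi:.ri.

3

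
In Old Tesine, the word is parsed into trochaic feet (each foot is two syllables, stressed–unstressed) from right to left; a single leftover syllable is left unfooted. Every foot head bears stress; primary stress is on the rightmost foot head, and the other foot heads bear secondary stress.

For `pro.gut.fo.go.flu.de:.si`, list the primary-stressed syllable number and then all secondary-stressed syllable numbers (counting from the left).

primary 6, secondary 2, 4

Parse right to left into trochaic (ˈσσ) feet: pro (ˈgut.fo) (ˈgo.flu) (ˈde:.si). Syllable 1 is left unfooted.
Foot heads (stressed positions): 2, 4, 6.
End Rule Rightmost: primary stress on the rightmost head = syllable 6.
Secondary stress on 2, 4: pro.ˌgut.fo.ˌgo.flu.ˈde:.si.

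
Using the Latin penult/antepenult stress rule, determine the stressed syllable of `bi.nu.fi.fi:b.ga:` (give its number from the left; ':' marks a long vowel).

4

Classical Latin: stress the penult if heavy (long vowel or closed), else the antepenult.
Weights: 3 fi L, 4 fi:b H, 5 ga: H.
The penult (syllable 4, fi:b) is heavy, so it takes stress.
Stress on syllable 4: bi.nu.fi.ˈfi:b.ga:.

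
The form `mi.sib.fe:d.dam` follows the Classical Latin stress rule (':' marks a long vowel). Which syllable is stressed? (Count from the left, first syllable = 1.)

3

Classical Latin: stress the penult if heavy (long vowel or closed), else the antepenult.
Weights: 2 sib H, 3 fe:d H, 4 dam H.
The penult (syllable 3, fe:d) is heavy, so it takes stress.
Stress on syllable 3: mi.sib.ˈfe:d.dam.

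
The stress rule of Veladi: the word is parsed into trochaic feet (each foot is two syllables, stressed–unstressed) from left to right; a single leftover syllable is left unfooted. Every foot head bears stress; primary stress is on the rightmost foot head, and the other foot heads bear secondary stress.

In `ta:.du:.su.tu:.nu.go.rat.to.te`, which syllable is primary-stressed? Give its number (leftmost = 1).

Parse left to right into trochaic (ˈσσ) feet: (ˈta:.du:) (ˈsu.tu:) (ˈnu.go) (ˈrat.to) te. Syllable 9 is left unfooted.
Foot heads (stressed positions): 1, 3, 5, 7.
End Rule Rightmost: primary stress on the rightmost head = syllable 7.
Primary stress: syllable 7 → ta:.du:.su.tu:.nu.go.ˈrat.to.te.

7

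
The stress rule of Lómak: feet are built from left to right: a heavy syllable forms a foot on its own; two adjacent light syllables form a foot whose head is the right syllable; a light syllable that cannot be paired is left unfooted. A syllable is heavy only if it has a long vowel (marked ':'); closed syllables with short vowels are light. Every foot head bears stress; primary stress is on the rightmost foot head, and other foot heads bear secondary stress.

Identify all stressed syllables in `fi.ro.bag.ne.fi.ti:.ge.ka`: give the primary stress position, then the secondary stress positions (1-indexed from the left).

primary 8, secondary 2, 4, 6

Weights: 1 fi L, 2 ro L, 3 bag L, 4 ne L, 5 fi L, 6 ti: H, 7 ge L, 8 ka L.
Parse left to right (heavy = foot alone; LL = one foot; stranded L unfooted): (fi.ˈro) (bag.ˈne) fi (ˈti:) (ge.ˈka).
Foot heads: 2, 4, 6, 8.
Primary stress on the rightmost head = syllable 8.
Secondary stress on 2, 4, 6: fi.ˌro.bag.ˌne.fi.ˌti:.ge.ˈka.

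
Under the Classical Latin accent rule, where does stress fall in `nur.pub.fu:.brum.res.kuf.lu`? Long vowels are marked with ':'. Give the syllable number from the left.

Classical Latin: stress the penult if heavy (long vowel or closed), else the antepenult.
Weights: 5 res H, 6 kuf H, 7 lu L.
The penult (syllable 6, kuf) is heavy, so it takes stress.
Stress on syllable 6: nur.pub.fu:.brum.res.ˈkuf.lu.

6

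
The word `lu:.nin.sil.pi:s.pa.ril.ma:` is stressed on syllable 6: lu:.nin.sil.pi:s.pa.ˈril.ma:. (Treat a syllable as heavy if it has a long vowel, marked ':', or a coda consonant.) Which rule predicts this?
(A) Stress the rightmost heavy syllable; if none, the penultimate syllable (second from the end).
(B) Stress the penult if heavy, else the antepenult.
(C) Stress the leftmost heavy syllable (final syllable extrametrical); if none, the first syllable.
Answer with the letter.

Rule A → syllable 7 (observed: 6).
Rule B → syllable 6 ✓.
Rule C → syllable 1 (observed: 6).

B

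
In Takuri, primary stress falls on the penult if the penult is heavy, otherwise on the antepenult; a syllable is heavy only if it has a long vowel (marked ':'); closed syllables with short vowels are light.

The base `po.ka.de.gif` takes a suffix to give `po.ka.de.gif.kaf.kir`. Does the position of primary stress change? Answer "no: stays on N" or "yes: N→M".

yes: 2→4

Base `po.ka.de.gif` (4 syllables):
  Weights: 2 ka L, 3 de L, 4 gif L.
  The penult (syllable 3, de) is light, so stress falls on the antepenult (syllable 2, ka).
  → primary stress on syllable 2.
Suffixed `po.ka.de.gif.kaf.kir` (6 syllables):
  Weights: 4 gif L, 5 kaf L, 6 kir L.
  The penult (syllable 5, kaf) is light, so stress falls on the antepenult (syllable 4, gif).
  → primary stress on syllable 4.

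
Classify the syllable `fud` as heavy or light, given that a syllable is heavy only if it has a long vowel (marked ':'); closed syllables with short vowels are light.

`fud`: short vowel, closed (coda /d/). Short vowel → light.

light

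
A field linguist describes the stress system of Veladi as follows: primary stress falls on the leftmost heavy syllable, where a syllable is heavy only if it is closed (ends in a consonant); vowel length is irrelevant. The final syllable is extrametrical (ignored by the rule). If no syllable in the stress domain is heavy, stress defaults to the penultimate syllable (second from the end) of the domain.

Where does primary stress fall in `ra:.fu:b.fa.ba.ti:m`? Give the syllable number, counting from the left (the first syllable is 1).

2

The final syllable (5, ti:m) is extrametrical; the stress domain is syllables 1–4.
Weights: 1 ra: L, 2 fu:b H, 3 fa L, 4 ba L.
Heavy syllables in the domain: 2. The leftmost is syllable 2 (fu:b).
Primary stress: syllable 2 → ra:.ˈfu:b.fa.ba.ti:m.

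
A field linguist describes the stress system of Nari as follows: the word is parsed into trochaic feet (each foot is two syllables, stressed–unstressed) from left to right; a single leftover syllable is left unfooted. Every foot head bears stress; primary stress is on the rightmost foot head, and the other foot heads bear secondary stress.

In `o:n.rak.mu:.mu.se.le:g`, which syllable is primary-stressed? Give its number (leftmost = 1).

Parse left to right into trochaic (ˈσσ) feet: (ˈo:n.rak) (ˈmu:.mu) (ˈse.le:g).
Foot heads (stressed positions): 1, 3, 5.
End Rule Rightmost: primary stress on the rightmost head = syllable 5.
Primary stress: syllable 5 → o:n.rak.mu:.mu.ˈse.le:g.

5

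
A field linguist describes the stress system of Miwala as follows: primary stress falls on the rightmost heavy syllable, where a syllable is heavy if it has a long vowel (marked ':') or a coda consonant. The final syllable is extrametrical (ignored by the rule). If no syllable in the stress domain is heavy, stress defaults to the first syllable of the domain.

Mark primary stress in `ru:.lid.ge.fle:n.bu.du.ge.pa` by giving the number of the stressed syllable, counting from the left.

The final syllable (8, pa) is extrametrical; the stress domain is syllables 1–7.
Weights: 1 ru: H, 2 lid H, 3 ge L, 4 fle:n H, 5 bu L, 6 du L, 7 ge L.
Heavy syllables in the domain: 1, 2, 4. The rightmost is syllable 4 (fle:n).
Primary stress: syllable 4 → ru:.lid.ge.ˈfle:n.bu.du.ge.pa.

4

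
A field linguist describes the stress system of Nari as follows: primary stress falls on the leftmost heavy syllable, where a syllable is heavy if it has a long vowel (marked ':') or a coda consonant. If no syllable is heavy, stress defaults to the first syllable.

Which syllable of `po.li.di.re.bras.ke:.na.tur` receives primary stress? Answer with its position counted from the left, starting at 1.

5

Weights: 1 po L, 2 li L, 3 di L, 4 re L, 5 bras H, 6 ke: H, 7 na L, 8 tur H.
Heavy syllables in the domain: 5, 6, 8. The leftmost is syllable 5 (bras).
Primary stress: syllable 5 → po.li.di.re.ˈbras.ke:.na.tur.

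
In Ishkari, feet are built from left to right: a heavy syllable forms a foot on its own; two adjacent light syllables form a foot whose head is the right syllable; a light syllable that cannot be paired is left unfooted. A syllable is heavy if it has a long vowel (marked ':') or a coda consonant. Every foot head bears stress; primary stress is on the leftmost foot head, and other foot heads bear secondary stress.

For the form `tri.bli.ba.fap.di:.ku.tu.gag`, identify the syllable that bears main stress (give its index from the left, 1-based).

Weights: 1 tri L, 2 bli L, 3 ba L, 4 fap H, 5 di: H, 6 ku L, 7 tu L, 8 gag H.
Parse left to right (heavy = foot alone; LL = one foot; stranded L unfooted): (tri.ˈbli) ba (ˈfap) (ˈdi:) (ku.ˈtu) (ˈgag).
Foot heads: 2, 4, 5, 7, 8.
Primary stress on the leftmost head = syllable 2.
Primary stress: syllable 2 → tri.ˈbli.ba.fap.di:.ku.tu.gag.

2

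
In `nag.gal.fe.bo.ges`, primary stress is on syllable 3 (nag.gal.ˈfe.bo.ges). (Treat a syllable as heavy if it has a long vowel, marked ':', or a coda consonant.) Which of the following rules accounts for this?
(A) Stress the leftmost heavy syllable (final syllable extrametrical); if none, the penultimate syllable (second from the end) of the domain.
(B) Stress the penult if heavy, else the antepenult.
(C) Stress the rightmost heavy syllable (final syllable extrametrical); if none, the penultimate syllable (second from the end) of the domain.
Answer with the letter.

Rule A → syllable 1 (observed: 3).
Rule B → syllable 3 ✓.
Rule C → syllable 2 (observed: 3).

B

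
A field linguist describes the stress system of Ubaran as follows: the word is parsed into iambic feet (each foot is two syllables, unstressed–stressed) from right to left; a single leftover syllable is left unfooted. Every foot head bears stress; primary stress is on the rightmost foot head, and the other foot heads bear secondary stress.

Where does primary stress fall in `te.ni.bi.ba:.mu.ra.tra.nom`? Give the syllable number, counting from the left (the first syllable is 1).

Parse right to left into iambic (σˈσ) feet: (te.ˈni) (bi.ˈba:) (mu.ˈra) (tra.ˈnom).
Foot heads (stressed positions): 2, 4, 6, 8.
End Rule Rightmost: primary stress on the rightmost head = syllable 8.
Primary stress: syllable 8 → te.ni.bi.ba:.mu.ra.tra.ˈnom.

8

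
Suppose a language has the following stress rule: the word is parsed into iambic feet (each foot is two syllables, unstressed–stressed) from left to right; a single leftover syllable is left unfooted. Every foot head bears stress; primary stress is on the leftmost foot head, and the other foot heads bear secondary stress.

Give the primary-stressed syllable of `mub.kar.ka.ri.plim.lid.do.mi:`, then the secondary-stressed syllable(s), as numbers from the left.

Parse left to right into iambic (σˈσ) feet: (mub.ˈkar) (ka.ˈri) (plim.ˈlid) (do.ˈmi:).
Foot heads (stressed positions): 2, 4, 6, 8.
End Rule Leftmost: primary stress on the leftmost head = syllable 2.
Secondary stress on 4, 6, 8: mub.ˈkar.ka.ˌri.plim.ˌlid.do.ˌmi:.

primary 2, secondary 4, 6, 8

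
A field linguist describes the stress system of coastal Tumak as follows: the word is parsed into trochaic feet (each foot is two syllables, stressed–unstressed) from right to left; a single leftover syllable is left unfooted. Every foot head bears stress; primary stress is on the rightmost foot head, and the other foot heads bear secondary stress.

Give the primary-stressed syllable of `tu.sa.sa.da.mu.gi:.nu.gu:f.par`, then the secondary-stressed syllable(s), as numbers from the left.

Parse right to left into trochaic (ˈσσ) feet: tu (ˈsa.sa) (ˈda.mu) (ˈgi:.nu) (ˈgu:f.par). Syllable 1 is left unfooted.
Foot heads (stressed positions): 2, 4, 6, 8.
End Rule Rightmost: primary stress on the rightmost head = syllable 8.
Secondary stress on 2, 4, 6: tu.ˌsa.sa.ˌda.mu.ˌgi:.nu.ˈgu:f.par.

primary 8, secondary 2, 4, 6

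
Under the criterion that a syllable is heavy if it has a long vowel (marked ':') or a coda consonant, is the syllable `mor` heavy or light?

`mor`: short vowel, closed (coda /r/). Closed → heavy.

heavy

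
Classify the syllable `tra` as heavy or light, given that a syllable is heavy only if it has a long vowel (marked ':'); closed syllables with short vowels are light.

`tra`: short vowel, open (no coda). Short vowel → light.

light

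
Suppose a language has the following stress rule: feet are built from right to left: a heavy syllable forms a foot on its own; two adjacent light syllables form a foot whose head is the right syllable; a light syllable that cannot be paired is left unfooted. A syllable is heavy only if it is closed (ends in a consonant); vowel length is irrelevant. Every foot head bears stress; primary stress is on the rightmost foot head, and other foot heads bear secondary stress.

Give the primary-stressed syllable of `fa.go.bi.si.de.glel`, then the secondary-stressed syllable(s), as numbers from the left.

primary 6, secondary 3, 5

Weights: 1 fa L, 2 go L, 3 bi L, 4 si L, 5 de L, 6 glel H.
Parse right to left (heavy = foot alone; LL = one foot; stranded L unfooted): fa (go.ˈbi) (si.ˈde) (ˈglel).
Foot heads: 3, 5, 6.
Primary stress on the rightmost head = syllable 6.
Secondary stress on 3, 5: fa.go.ˌbi.si.ˌde.ˈglel.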